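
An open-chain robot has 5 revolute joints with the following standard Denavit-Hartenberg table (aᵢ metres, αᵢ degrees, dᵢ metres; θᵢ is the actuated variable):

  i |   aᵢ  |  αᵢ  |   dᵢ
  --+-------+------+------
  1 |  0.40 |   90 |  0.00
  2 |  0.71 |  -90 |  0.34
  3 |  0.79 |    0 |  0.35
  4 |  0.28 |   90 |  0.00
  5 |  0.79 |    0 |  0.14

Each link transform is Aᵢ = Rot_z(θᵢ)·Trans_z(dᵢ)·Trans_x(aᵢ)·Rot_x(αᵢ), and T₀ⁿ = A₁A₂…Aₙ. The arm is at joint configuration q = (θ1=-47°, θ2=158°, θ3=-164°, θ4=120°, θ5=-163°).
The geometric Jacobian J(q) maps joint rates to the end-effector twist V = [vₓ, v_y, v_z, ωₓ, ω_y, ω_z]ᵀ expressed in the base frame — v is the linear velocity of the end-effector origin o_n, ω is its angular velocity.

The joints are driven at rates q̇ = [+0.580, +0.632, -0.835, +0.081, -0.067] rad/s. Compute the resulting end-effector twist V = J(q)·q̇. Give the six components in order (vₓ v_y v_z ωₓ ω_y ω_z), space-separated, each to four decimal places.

o_n = [0.3114, -0.8151, -0.2934]
J₁: ẑ×o_n = [0.8151, 0.3114, -0.0000], ω = ẑ
J2: z=[-0.7314, -0.6820, 0.0000] o=[0.2728, -0.2925, 0.0000] → [0.2001, -0.2146, 0.4085, -0.7314, -0.6820, 0.0000]
J3: z=[-0.2555, 0.2740, -0.9272] o=[-0.4248, -0.0430, 0.2660] → [-0.8692, -0.8255, -0.0044, -0.2555, 0.2740, -0.9272]
J4: z=[-0.2555, 0.2740, -0.9272] o=[-0.1933, -0.6105, -0.3430] → [-0.1761, -0.4553, -0.0860, -0.2555, 0.2740, -0.9272]
J5: z=[-0.0868, -0.9616, -0.2602] o=[-0.4629, -0.6066, -0.2676] → [-0.0294, -0.2037, 0.7627, -0.0868, -0.9616, -0.2602]
V = J·q̇ = [1.3127, 0.7111, 0.2038, -0.2638, -0.5732, 1.2965]

1.3127 0.7111 0.2038 -0.2638 -0.5732 1.2965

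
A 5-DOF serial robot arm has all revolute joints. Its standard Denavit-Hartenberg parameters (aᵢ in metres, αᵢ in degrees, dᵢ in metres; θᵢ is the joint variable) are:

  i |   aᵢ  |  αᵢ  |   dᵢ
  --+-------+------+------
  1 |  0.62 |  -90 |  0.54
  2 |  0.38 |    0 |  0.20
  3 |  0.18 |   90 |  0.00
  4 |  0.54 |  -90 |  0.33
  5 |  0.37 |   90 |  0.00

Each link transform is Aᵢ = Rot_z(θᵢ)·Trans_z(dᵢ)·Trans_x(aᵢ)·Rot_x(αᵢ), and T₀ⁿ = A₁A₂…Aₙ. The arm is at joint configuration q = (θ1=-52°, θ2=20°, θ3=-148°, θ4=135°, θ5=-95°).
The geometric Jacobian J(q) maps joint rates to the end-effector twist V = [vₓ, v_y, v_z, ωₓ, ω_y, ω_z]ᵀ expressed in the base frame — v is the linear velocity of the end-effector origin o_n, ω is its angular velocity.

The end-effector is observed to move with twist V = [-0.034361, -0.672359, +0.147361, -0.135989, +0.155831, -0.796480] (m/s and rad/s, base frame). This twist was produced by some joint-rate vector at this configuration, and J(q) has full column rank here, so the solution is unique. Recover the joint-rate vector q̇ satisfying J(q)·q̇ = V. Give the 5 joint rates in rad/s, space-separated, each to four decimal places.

o_n = [0.7710, -0.0788, -0.1611]
J₁: ẑ×o_n = [0.0788, 0.7710, -0.0000], ω = ẑ
J2: z=[0.7880, 0.6157, 0.0000] o=[0.3817, -0.4886, 0.5400] → [-0.4317, 0.5525, 0.0832, 0.7880, 0.6157, 0.0000]
J3: z=[0.7880, 0.6157, 0.0000] o=[0.7592, -0.6468, 0.4100] → [-0.3517, 0.4501, 0.4403, 0.7880, 0.6157, 0.0000]
J4: z=[-0.4851, 0.6210, -0.6157] o=[0.6909, -0.5595, 0.5519] → [-0.1468, -0.3952, -0.2829, -0.4851, 0.6210, -0.6157]
J5: z=[-0.2892, -0.7784, -0.5572] o=[0.9765, -0.3047, 0.0478] → [0.2885, 0.0540, -0.2252, -0.2892, -0.7784, -0.5572]
q̇ = J⁺·V = [-0.6450, -0.6320, 0.6130, 0.2560, -0.0110]

-0.6450 -0.6320 0.6130 0.2560 -0.0110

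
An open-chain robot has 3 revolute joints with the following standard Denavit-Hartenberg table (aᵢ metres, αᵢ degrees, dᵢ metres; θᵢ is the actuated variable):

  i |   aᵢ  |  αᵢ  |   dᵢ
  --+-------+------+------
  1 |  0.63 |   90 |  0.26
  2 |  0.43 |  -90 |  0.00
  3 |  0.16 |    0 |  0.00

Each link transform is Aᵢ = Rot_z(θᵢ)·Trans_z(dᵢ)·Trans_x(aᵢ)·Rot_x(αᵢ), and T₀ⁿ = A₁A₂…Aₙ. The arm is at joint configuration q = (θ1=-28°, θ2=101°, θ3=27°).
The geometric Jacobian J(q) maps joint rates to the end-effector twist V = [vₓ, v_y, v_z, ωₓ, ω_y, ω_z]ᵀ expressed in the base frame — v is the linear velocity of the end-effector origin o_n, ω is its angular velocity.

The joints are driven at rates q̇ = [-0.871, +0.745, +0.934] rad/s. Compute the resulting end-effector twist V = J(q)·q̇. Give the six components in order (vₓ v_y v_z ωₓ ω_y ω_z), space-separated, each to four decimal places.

o_n = [0.4939, -0.1803, 0.8220]
J₁: ẑ×o_n = [0.1803, 0.4939, -0.0000], ω = ẑ
J2: z=[-0.4695, -0.8829, 0.0000] o=[0.5563, -0.2958, 0.2600] → [-0.4963, 0.2639, -0.1092, -0.4695, -0.8829, 0.0000]
J3: z=[-0.8667, 0.4608, -0.1908] o=[0.4838, -0.2572, 0.6821] → [0.0792, 0.1194, -0.0713, -0.8667, 0.4608, -0.1908]
V = J·q̇ = [-0.4528, -0.1221, -0.1480, -1.1593, -0.2274, -1.0492]

-0.4528 -0.1221 -0.1480 -1.1593 -0.2274 -1.0492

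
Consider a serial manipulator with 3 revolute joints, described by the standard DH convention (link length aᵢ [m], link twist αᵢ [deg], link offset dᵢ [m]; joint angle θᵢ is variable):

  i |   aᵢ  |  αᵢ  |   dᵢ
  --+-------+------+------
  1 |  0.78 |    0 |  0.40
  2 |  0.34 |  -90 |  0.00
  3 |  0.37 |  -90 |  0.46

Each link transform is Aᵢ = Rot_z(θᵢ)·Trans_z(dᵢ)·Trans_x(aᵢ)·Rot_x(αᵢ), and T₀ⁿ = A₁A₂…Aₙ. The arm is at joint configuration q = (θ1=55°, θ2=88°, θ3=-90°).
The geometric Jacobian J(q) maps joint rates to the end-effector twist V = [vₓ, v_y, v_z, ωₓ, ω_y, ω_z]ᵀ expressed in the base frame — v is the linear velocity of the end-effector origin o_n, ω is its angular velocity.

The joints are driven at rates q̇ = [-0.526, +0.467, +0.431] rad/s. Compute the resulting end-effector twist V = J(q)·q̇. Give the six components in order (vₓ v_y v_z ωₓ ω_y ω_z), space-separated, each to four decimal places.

0.1991 -0.1070 -0.0000 -0.2594 -0.3442 -0.0590

o_n = [-0.1010, 0.4762, 0.7700]
J₁: ẑ×o_n = [-0.4762, -0.1010, 0.0000], ω = ẑ
J2: z=[0.0000, 0.0000, 1.0000] o=[0.4474, 0.6389, 0.4000] → [0.1628, -0.5484, 0.0000, 0.0000, 0.0000, 1.0000]
J3: z=[-0.6018, -0.7986, 0.0000] o=[0.1759, 0.8436, 0.4000] → [-0.2955, 0.2227, -0.0000, -0.6018, -0.7986, 0.0000]
V = J·q̇ = [0.1991, -0.1070, -0.0000, -0.2594, -0.3442, -0.0590]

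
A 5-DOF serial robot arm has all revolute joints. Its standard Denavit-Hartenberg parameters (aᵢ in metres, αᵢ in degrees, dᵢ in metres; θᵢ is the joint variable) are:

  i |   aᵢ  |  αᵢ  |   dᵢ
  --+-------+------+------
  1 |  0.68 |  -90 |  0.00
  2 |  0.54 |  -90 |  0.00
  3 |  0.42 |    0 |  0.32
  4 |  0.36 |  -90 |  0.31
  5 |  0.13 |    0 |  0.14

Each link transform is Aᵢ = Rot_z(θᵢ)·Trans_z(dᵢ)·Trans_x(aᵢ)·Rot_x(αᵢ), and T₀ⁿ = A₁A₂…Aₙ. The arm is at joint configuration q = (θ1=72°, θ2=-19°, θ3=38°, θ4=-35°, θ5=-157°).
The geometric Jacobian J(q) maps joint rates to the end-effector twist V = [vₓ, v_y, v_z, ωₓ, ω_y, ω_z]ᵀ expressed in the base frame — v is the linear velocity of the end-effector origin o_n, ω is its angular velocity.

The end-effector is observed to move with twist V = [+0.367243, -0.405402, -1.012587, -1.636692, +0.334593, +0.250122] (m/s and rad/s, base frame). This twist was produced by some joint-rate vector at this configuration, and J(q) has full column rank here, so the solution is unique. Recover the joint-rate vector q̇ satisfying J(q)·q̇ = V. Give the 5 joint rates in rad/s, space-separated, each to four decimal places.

o_n = [0.9919, 1.7230, -0.2844]
J₁: ẑ×o_n = [-1.7230, 0.9919, 0.0000], ω = ẑ
J2: z=[-0.9511, 0.3090, 0.0000] o=[0.2101, 0.6467, 0.0000] → [-0.0879, -0.2705, -1.2652, -0.9511, 0.3090, 0.0000]
J3: z=[0.1006, 0.3096, -0.9455] o=[0.3679, 1.1323, 0.1758] → [0.4160, -0.5437, -0.1338, 0.1006, 0.3096, -0.9455]
J4: z=[0.1006, 0.3096, -0.9455] o=[0.7427, 1.4491, -0.0190] → [0.1768, -0.2089, -0.0496, 0.1006, 0.3096, -0.9455]
J5: z=[0.9345, -0.3557, -0.0170] o=[0.8969, 1.8626, -0.1951] → [0.0294, 0.0818, -0.0966, 0.9345, -0.3557, -0.0170]
q̇ = J⁺·V = [-0.4140, 0.9180, -0.5090, -0.1800, -0.7430]

-0.4140 0.9180 -0.5090 -0.1800 -0.7430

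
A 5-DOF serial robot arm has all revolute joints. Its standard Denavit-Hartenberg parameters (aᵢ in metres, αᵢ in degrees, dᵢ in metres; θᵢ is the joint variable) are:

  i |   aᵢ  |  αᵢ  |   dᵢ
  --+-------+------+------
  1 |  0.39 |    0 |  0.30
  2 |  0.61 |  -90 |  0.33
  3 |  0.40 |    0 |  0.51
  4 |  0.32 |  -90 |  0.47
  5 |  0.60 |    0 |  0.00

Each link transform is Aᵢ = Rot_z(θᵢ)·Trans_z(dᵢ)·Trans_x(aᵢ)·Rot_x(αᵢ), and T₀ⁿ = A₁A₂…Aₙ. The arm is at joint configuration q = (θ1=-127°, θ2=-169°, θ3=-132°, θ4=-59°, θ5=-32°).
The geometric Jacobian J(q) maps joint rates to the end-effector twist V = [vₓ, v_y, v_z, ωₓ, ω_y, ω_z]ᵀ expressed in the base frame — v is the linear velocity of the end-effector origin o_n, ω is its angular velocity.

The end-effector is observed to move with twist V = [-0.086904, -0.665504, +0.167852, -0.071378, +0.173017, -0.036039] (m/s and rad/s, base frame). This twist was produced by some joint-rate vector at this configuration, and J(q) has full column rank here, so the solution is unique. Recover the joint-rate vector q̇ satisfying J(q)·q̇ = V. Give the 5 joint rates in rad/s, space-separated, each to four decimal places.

0.6810 -0.0780 0.0540 0.0860 -0.6510

o_n = [-1.6079, -0.1660, 0.7691]
J₁: ẑ×o_n = [0.1660, -1.6079, 0.0000], ω = ẑ
J2: z=[0.0000, 0.0000, 1.0000] o=[-0.2347, -0.3115, 0.3000] → [-0.1454, -1.3732, 0.0000, 0.0000, 0.0000, 1.0000]
J3: z=[-0.8988, 0.4384, 0.0000] o=[0.0327, 0.2368, 0.6300] → [0.0610, 0.1250, 1.0813, -0.8988, 0.4384, 0.0000]
J4: z=[-0.8988, 0.4384, 0.0000] o=[-0.5430, 0.2198, 0.9273] → [-0.0693, -0.1421, 0.8136, -0.8988, 0.4384, 0.0000]
J5: z=[-0.0836, -0.1715, 0.9816] o=[-1.1032, 0.1435, 0.8662] → [0.3205, -0.5036, -0.0607, -0.0836, -0.1715, 0.9816]
q̇ = J⁺·V = [0.6810, -0.0780, 0.0540, 0.0860, -0.6510]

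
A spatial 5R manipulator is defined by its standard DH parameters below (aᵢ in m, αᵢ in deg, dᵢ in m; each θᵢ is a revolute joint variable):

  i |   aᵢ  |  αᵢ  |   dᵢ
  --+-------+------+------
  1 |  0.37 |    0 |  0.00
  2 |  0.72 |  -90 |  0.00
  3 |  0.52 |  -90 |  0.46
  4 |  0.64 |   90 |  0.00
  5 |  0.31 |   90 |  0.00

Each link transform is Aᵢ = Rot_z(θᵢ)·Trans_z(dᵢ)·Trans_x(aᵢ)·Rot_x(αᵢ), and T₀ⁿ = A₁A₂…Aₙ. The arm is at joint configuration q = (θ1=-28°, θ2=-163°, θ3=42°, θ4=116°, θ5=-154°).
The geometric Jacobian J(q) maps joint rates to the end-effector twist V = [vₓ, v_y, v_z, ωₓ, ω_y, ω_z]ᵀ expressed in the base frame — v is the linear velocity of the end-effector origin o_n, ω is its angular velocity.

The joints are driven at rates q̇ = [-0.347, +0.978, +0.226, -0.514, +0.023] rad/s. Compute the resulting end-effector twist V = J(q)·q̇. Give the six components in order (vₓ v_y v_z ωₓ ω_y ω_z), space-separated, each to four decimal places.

-0.1842 -0.6975 -0.1873 -0.3939 -0.1434 0.9991

o_n = [-0.7589, -0.1004, -0.1410]
J₁: ẑ×o_n = [0.1004, -0.7589, 0.0000], ω = ẑ
J2: z=[0.0000, 0.0000, 1.0000] o=[0.3267, -0.1737, 0.0000] → [-0.0733, -1.0856, 0.0000, 0.0000, 0.0000, 1.0000]
J3: z=[-0.1908, -0.9816, 0.0000] o=[-0.3801, -0.0363, 0.0000] → [0.1384, -0.0269, -0.3596, -0.1908, -0.9816, 0.0000]
J4: z=[0.6568, -0.1277, -0.7431] o=[-0.8472, -0.4141, -0.3479] → [0.2067, -0.2016, 0.2173, 0.6568, -0.1277, -0.7431]
J5: z=[-0.5720, 0.5578, -0.6014] o=[-0.5328, 0.1107, -0.1602] → [-0.1162, 0.1470, 0.2469, -0.5720, 0.5578, -0.6014]
V = J·q̇ = [-0.1842, -0.6975, -0.1873, -0.3939, -0.1434, 0.9991]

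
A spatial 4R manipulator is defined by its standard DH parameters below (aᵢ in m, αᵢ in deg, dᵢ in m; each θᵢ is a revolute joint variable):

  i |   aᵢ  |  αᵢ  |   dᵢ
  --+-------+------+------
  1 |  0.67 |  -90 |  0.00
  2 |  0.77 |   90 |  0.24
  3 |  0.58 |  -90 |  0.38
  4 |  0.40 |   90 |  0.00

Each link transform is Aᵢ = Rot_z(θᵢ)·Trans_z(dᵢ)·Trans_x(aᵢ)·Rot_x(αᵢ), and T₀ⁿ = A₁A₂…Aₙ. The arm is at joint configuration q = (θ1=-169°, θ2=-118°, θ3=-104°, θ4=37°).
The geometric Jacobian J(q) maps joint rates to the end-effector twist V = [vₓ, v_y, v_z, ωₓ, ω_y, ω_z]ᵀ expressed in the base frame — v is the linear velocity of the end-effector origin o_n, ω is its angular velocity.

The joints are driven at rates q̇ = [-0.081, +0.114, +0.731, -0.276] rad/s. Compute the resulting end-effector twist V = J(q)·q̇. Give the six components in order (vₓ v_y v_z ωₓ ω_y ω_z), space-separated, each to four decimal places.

0.3190 0.3135 0.5513 0.5447 -0.0783 -0.6606

o_n = [-0.4031, 0.5662, 0.4224]
J₁: ẑ×o_n = [-0.5662, -0.4031, 0.0000], ω = ẑ
J2: z=[0.1908, -0.9816, 0.0000] o=[-0.6577, -0.1278, 0.0000] → [-0.4146, -0.0806, 0.3823, 0.1908, -0.9816, 0.0000]
J3: z=[0.8667, 0.1685, -0.4695] o=[-0.2570, -0.2945, 0.6799] → [0.3607, 0.2918, 0.7706, 0.8667, 0.1685, -0.4695]
J4: z=[0.4010, 0.3244, 0.8567] o=[-0.0997, 0.3094, 0.3776] → [-0.2055, -0.2779, 0.2014, 0.4010, 0.3244, 0.8567]
V = J·q̇ = [0.3190, 0.3135, 0.5513, 0.5447, -0.0783, -0.6606]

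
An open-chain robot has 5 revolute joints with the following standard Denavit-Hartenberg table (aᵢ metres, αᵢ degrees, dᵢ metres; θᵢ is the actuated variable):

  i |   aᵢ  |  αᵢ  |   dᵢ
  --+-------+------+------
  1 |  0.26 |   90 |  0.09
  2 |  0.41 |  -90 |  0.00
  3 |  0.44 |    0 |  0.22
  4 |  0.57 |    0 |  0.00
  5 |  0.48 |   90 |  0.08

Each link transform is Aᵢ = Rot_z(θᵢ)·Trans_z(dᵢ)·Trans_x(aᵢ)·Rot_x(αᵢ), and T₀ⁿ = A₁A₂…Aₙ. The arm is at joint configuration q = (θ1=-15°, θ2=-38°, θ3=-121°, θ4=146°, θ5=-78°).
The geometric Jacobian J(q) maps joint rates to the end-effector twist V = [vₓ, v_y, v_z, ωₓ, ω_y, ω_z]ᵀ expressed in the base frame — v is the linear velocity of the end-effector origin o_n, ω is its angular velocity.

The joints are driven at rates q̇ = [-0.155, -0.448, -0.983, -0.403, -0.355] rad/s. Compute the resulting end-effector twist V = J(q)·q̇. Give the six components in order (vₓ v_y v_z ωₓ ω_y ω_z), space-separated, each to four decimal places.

-1.0819 -0.9378 0.0018 -0.9194 0.7102 -1.5269

o_n = [1.0477, -0.8187, -0.2824]
J₁: ẑ×o_n = [0.8187, 1.0477, -0.0000], ω = ẑ
J2: z=[-0.2588, -0.9659, 0.0000] o=[0.2511, -0.0673, 0.0900] → [0.3597, -0.0964, 0.9639, -0.2588, -0.9659, 0.0000]
J3: z=[0.5947, -0.1593, 0.7880] o=[0.5632, -0.1509, -0.1624] → [0.5453, 0.4532, -0.3199, 0.5947, -0.1593, 0.7880]
J4: z=[0.5947, -0.1593, 0.7880] o=[0.4239, -0.5041, 0.1505] → [0.3169, 0.7490, -0.0877, 0.5947, -0.1593, 0.7880]
J5: z=[0.5947, -0.1593, 0.7880] o=[0.8795, -0.3767, -0.1676] → [0.3666, 0.2008, -0.2360, 0.5947, -0.1593, 0.7880]
V = J·q̇ = [-1.0819, -0.9378, 0.0018, -0.9194, 0.7102, -1.5269]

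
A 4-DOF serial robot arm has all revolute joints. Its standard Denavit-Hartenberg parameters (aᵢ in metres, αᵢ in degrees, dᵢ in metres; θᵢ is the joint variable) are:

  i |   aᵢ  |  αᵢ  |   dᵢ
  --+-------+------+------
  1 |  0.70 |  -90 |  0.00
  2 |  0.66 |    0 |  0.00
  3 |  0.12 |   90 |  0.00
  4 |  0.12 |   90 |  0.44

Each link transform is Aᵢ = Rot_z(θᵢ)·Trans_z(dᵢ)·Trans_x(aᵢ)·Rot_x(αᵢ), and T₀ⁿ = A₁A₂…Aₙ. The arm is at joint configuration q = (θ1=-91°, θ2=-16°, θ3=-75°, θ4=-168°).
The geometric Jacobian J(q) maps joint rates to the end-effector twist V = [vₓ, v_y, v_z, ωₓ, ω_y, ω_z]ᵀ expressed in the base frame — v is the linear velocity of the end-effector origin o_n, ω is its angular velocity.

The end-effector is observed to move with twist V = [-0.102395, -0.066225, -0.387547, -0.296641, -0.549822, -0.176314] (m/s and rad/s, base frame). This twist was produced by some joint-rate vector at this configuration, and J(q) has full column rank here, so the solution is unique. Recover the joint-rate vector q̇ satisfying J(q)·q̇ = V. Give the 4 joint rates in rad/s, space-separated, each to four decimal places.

o_n = [-0.0406, -0.8939, 0.1769]
J₁: ẑ×o_n = [0.8939, -0.0406, 0.0000], ω = ẑ
J2: z=[0.9998, -0.0175, 0.0000] o=[-0.0122, -0.6999, 0.0000] → [-0.0031, -0.1768, -0.1945, 0.9998, -0.0175, 0.0000]
J3: z=[0.9998, -0.0175, 0.0000] o=[-0.0233, -1.3342, 0.1819] → [0.0001, 0.0051, 0.4400, 0.9998, -0.0175, 0.0000]
J4: z=[0.0174, 0.9997, -0.0175] o=[-0.0233, -1.3321, 0.3019] → [-0.1174, 0.0025, 0.0249, 0.0174, 0.9997, -0.0175]
q̇ = J⁺·V = [-0.1860, 0.3900, -0.6770, -0.5550]

-0.1860 0.3900 -0.6770 -0.5550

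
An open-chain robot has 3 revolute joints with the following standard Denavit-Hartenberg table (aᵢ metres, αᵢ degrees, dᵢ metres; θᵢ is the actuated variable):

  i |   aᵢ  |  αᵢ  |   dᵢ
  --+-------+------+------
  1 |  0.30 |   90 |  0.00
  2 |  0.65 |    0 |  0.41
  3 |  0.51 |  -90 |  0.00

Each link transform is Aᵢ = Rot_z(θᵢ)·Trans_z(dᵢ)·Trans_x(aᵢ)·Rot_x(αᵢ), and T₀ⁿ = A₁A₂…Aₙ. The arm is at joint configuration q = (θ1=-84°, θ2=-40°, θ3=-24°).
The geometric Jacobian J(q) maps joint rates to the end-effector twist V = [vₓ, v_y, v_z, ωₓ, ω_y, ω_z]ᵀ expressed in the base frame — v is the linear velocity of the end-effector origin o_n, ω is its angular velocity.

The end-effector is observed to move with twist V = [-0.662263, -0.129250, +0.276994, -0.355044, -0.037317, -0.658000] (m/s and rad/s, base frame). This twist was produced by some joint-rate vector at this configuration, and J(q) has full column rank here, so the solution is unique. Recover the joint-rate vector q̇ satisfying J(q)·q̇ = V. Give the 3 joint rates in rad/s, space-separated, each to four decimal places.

-0.6580 0.3960 -0.0390

o_n = [-0.3010, -1.0588, -0.8762]
J₁: ẑ×o_n = [1.0588, -0.3010, 0.0000], ω = ẑ
J2: z=[-0.9945, -0.1045, 0.0000] o=[0.0314, -0.2984, 0.0000] → [0.0916, -0.8714, 0.7215, -0.9945, -0.1045, 0.0000]
J3: z=[-0.9945, -0.1045, 0.0000] o=[-0.3243, -0.8364, -0.4178] → [0.0479, -0.4559, 0.2236, -0.9945, -0.1045, 0.0000]
q̇ = J⁺·V = [-0.6580, 0.3960, -0.0390]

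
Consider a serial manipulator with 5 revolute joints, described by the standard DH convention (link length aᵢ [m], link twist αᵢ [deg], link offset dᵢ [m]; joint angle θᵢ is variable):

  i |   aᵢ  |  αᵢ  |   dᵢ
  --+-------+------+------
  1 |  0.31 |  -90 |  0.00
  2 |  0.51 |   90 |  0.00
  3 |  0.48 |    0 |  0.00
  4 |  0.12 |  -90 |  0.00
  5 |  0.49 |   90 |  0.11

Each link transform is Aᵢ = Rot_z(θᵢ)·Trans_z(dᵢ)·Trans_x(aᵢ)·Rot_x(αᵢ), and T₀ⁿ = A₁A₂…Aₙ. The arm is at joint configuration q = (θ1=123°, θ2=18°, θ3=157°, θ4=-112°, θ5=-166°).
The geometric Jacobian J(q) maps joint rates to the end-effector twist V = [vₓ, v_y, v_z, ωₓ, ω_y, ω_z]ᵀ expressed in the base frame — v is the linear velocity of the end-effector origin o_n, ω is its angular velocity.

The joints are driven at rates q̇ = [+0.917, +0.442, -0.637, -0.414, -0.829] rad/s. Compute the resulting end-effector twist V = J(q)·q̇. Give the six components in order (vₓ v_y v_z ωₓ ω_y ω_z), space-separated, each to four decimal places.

-0.4482 -0.4999 -0.2404 -0.0058 0.2737 -0.2637

o_n = [-0.0654, 0.0749, 0.1934]
J₁: ẑ×o_n = [-0.0749, -0.0654, 0.0000], ω = ẑ
J2: z=[-0.8387, -0.5446, 0.0000] o=[-0.1688, 0.2600, 0.0000] → [-0.1053, 0.1622, 0.2116, -0.8387, -0.5446, 0.0000]
J3: z=[-0.1683, 0.2592, 0.9511] o=[-0.4330, 0.6668, -0.1576] → [0.6538, 0.4087, 0.0043, -0.1683, 0.2592, 0.9511]
J4: z=[-0.1683, 0.2592, 0.9511] o=[-0.3614, 0.2122, -0.0211] → [0.1861, 0.3177, -0.0536, -0.1683, 0.2592, 0.9511]
J5: z=[-0.2268, -0.9491, 0.2185] o=[-0.4766, 0.2337, -0.0473] → [-0.1937, 0.1444, 0.4263, -0.2268, -0.9491, 0.2185]
V = J·q̇ = [-0.4482, -0.4999, -0.2404, -0.0058, 0.2737, -0.2637]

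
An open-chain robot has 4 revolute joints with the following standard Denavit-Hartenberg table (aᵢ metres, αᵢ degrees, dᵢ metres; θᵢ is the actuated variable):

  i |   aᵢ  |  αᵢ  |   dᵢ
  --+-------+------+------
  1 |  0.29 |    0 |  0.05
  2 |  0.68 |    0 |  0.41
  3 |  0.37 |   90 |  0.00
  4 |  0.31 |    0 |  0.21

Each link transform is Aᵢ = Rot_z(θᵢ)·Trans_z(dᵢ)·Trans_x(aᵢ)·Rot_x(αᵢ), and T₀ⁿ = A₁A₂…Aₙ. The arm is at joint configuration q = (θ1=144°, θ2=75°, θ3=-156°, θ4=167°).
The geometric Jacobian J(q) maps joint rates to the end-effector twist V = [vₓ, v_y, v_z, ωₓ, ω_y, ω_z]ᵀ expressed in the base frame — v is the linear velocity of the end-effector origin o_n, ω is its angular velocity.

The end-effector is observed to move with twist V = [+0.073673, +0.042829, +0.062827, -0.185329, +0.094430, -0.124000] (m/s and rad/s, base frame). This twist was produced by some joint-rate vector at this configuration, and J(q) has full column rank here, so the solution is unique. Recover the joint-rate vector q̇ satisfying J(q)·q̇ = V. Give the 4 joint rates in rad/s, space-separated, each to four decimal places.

o_n = [-0.5451, -0.2923, 0.5297]
J₁: ẑ×o_n = [0.2923, -0.5451, 0.0000], ω = ẑ
J2: z=[0.0000, 0.0000, 1.0000] o=[-0.2346, 0.1705, 0.0500] → [0.4627, -0.3105, 0.0000, 0.0000, 0.0000, 1.0000]
J3: z=[0.0000, 0.0000, 1.0000] o=[-0.7631, -0.2575, 0.4600] → [0.0348, 0.2180, -0.0000, 0.0000, 0.0000, 1.0000]
J4: z=[0.8910, -0.4540, 0.0000] o=[-0.5951, 0.0722, 0.4600] → [-0.0317, -0.0621, -0.3021, 0.8910, -0.4540, 0.0000]
q̇ = J⁺·V = [-0.3260, 0.3630, -0.1610, -0.2080]

-0.3260 0.3630 -0.1610 -0.2080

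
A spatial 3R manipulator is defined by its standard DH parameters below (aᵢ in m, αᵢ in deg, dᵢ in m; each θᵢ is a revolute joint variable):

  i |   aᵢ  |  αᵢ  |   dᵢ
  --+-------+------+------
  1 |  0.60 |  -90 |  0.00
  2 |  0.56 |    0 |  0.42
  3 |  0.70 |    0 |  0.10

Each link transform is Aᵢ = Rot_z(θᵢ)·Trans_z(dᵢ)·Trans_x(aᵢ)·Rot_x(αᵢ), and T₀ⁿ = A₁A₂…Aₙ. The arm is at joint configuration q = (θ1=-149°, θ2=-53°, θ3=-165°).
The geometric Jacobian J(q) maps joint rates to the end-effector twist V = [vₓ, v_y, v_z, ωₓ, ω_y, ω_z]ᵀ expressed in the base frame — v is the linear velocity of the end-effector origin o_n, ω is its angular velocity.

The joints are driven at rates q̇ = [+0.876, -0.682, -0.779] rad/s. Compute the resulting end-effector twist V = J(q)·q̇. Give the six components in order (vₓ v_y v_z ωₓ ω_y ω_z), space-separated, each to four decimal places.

0.2861 -0.2220 -0.5761 -0.7525 1.2523 0.8760

o_n = [-0.0625, -0.6442, 0.0163]
J₁: ẑ×o_n = [0.6442, -0.0625, 0.0000], ω = ẑ
J2: z=[0.5150, -0.8572, 0.0000] o=[-0.5143, -0.3090, 0.0000] → [-0.0139, -0.0084, 0.2146, 0.5150, -0.8572, 0.0000]
J3: z=[0.5150, -0.8572, 0.0000] o=[-0.5869, -0.8426, 0.4472] → [0.3694, 0.2220, 0.5516, 0.5150, -0.8572, 0.0000]
V = J·q̇ = [0.2861, -0.2220, -0.5761, -0.7525, 1.2523, 0.8760]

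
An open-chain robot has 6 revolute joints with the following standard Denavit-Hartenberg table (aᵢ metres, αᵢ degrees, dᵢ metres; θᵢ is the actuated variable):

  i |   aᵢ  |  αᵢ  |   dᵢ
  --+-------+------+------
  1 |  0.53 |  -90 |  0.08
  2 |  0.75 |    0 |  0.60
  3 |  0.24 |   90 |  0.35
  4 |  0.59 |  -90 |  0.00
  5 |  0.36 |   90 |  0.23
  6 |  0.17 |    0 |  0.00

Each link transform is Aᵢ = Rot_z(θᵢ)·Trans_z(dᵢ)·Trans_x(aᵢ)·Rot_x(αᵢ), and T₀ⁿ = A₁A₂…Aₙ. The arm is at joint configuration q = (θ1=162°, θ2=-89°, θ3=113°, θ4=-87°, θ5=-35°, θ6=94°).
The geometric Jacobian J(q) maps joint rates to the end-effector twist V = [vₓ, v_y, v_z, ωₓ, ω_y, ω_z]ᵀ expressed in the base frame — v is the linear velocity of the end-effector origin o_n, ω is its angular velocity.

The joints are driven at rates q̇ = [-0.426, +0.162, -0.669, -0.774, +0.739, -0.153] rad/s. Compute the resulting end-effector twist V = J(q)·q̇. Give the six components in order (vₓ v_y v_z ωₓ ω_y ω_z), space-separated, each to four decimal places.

0.7620 0.8515 0.4415 -0.1255 0.6253 -1.5496

o_n = [-1.2187, 0.2941, 0.7338]
J₁: ẑ×o_n = [-0.2941, -1.2187, 0.0000], ω = ẑ
J2: z=[-0.3090, -0.9511, 0.0000] o=[-0.5041, 0.1638, 0.0800] → [-0.6218, 0.2020, -0.7199, -0.3090, -0.9511, 0.0000]
J3: z=[-0.3090, -0.9511, 0.0000] o=[-0.7019, -0.4028, 0.8299] → [0.0914, -0.0297, -0.7069, -0.3090, -0.9511, 0.0000]
J4: z=[-0.3868, 0.1257, 0.9135] o=[-1.0186, -0.6679, 0.7323] → [-0.8786, -0.1822, -0.3470, -0.3868, 0.1257, 0.9135]
J5: z=[-0.8838, 0.2321, -0.4062] o=[-0.8634, -0.0989, 0.7197] → [0.1629, 0.1568, -0.2648, -0.8838, 0.2321, -0.4062]
J6: z=[-0.4678, -0.4503, 0.7605] o=[-1.0689, 0.2649, 0.8086] → [0.0116, -0.1490, -0.0811, -0.4678, -0.4503, 0.7605]
V = J·q̇ = [0.7620, 0.8515, 0.4415, -0.1255, 0.6253, -1.5496]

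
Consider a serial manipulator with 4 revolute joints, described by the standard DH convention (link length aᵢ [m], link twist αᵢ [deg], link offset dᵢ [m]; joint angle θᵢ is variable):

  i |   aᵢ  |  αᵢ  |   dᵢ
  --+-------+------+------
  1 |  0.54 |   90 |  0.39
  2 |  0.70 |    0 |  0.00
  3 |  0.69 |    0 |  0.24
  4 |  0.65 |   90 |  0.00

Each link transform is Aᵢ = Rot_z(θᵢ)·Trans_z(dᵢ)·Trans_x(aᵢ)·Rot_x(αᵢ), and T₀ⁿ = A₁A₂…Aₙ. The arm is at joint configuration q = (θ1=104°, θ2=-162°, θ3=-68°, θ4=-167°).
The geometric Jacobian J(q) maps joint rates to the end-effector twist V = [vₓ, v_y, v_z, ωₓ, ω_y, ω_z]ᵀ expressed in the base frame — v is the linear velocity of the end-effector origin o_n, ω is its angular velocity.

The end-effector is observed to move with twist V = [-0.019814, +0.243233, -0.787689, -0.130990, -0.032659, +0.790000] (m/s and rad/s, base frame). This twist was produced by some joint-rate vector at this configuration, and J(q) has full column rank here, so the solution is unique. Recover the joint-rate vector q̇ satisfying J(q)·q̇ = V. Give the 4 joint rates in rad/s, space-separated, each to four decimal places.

0.7900 0.9500 -0.7580 -0.3270

o_n = [0.2450, 0.0094, 0.3111]
J₁: ẑ×o_n = [-0.0094, 0.2450, 0.0000], ω = ẑ
J2: z=[0.9703, 0.2419, 0.0000] o=[-0.1306, 0.5240, 0.3900] → [-0.0191, 0.0766, -0.5901, 0.9703, 0.2419, 0.0000]
J3: z=[0.9703, 0.2419, 0.0000] o=[0.0304, -0.1220, 0.1737] → [0.0332, -0.1333, 0.0756, 0.9703, 0.2419, 0.0000]
J4: z=[0.9703, 0.2419, 0.0000] o=[0.3706, -0.4943, 0.7023] → [-0.0946, 0.3796, 0.5191, 0.9703, 0.2419, 0.0000]
q̇ = J⁺·V = [0.7900, 0.9500, -0.7580, -0.3270]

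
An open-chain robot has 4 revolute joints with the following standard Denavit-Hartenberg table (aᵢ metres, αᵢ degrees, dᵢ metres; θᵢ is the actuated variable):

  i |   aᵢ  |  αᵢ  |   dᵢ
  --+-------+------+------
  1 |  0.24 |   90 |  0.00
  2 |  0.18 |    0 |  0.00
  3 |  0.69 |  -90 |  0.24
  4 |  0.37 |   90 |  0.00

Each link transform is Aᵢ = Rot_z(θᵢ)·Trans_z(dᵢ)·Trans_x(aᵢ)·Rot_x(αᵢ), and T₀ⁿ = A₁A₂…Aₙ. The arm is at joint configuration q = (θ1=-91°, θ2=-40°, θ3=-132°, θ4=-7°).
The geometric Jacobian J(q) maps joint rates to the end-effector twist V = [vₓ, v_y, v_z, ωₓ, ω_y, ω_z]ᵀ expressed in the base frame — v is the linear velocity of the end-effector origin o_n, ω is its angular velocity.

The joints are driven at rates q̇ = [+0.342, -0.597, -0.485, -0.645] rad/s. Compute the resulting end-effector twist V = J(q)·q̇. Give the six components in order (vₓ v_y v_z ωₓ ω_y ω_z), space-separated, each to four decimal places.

o_n = [-0.2734, 0.6739, -0.2628]
J₁: ẑ×o_n = [-0.6739, -0.2734, 0.0000], ω = ẑ
J2: z=[-0.9998, 0.0175, 0.0000] o=[-0.0042, -0.2400, 0.0000] → [-0.0046, -0.2628, -0.9091, -0.9998, 0.0175, 0.0000]
J3: z=[-0.9998, 0.0175, 0.0000] o=[-0.0066, -0.3778, -0.1157] → [-0.0026, -0.1471, -1.0470, -0.9998, 0.0175, 0.0000]
J4: z=[-0.0024, -0.1392, -0.9903] o=[-0.2346, 0.3095, -0.2117] → [0.3680, 0.0382, -0.0063, -0.0024, -0.1392, -0.9903]
V = J·q̇ = [-0.4638, 0.1101, 1.0545, 1.0834, 0.0709, 0.9807]

-0.4638 0.1101 1.0545 1.0834 0.0709 0.9807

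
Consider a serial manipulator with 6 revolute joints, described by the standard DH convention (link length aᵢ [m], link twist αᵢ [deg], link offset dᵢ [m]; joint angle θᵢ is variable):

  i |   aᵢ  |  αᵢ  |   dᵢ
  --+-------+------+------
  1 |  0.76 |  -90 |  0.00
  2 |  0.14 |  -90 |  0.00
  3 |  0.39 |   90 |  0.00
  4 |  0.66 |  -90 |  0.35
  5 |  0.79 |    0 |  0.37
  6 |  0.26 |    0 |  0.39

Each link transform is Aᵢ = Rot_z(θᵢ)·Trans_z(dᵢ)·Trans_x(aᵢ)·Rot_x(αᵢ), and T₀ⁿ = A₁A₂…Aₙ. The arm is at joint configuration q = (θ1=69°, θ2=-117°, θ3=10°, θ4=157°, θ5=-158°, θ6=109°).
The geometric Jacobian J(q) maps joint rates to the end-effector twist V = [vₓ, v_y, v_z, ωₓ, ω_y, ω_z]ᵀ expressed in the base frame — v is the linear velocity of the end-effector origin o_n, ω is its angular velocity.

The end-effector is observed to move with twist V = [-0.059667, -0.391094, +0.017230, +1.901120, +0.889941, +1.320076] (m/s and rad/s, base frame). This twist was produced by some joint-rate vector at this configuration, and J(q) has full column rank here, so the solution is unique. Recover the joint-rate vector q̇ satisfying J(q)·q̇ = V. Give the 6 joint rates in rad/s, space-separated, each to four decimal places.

o_n = [-0.7596, 0.3341, -0.0428]
J₁: ẑ×o_n = [-0.3341, -0.7596, 0.0000], ω = ẑ
J2: z=[-0.9336, 0.3584, 0.0000] o=[0.2724, 0.7095, 0.0000] → [-0.0153, -0.0399, 0.7204, -0.9336, 0.3584, 0.0000]
J3: z=[0.3193, 0.8318, 0.4540] o=[0.2496, 0.6502, 0.1247] → [0.0042, -0.4047, 0.7385, 0.3193, 0.8318, 0.4540]
J4: z=[-0.9476, 0.2793, 0.1547] o=[0.2503, 0.4631, 0.4670] → [-0.1224, -0.6393, 0.4044, -0.9476, 0.2793, 0.1547]
J5: z=[-0.2947, -0.5783, -0.7608] o=[-0.0002, 1.0668, 0.1051] → [-0.4719, 0.5342, -0.2233, -0.2947, -0.5783, -0.7608]
J6: z=[-0.2947, -0.5783, -0.7608] o=[-0.4797, 0.3740, 0.3311] → [0.1858, 0.1028, -0.1501, -0.2947, -0.5783, -0.7608]
q̇ = J⁺·V = [0.2360, -0.9030, 0.9650, -0.4960, -0.1780, -0.7720]

0.2360 -0.9030 0.9650 -0.4960 -0.1780 -0.7720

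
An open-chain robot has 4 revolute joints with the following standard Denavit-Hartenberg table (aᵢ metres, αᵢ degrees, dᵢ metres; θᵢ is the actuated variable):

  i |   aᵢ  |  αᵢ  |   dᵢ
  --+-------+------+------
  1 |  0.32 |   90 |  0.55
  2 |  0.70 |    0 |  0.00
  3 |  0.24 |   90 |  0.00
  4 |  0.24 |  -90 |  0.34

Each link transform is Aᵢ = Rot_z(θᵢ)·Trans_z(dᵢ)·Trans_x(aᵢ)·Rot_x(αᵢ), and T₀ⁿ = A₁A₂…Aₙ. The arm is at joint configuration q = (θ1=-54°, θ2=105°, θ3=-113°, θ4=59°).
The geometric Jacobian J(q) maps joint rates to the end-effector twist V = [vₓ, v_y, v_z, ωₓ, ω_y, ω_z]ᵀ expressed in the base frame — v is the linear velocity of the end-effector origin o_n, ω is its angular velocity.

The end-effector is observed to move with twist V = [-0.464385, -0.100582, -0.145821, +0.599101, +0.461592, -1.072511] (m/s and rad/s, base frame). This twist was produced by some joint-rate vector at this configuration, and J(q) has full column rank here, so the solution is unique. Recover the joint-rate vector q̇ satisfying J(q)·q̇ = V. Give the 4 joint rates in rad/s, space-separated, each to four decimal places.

-0.9210 -0.4760 -0.2800 0.1530

o_n = [0.0990, -0.4863, 0.8389]
J₁: ẑ×o_n = [0.4863, 0.0990, -0.0000], ω = ẑ
J2: z=[-0.8090, -0.5878, 0.0000] o=[0.1881, -0.2589, 0.5500] → [-0.1698, 0.2337, 0.1316, -0.8090, -0.5878, 0.0000]
J3: z=[-0.8090, -0.5878, 0.0000] o=[0.0816, -0.1123, 1.2261] → [0.2276, -0.3133, 0.3128, -0.8090, -0.5878, 0.0000]
J4: z=[-0.0818, 0.1126, -0.9903] o=[0.2213, -0.3046, 1.1927] → [-0.2197, 0.0922, 0.0286, -0.0818, 0.1126, -0.9903]
q̇ = J⁺·V = [-0.9210, -0.4760, -0.2800, 0.1530]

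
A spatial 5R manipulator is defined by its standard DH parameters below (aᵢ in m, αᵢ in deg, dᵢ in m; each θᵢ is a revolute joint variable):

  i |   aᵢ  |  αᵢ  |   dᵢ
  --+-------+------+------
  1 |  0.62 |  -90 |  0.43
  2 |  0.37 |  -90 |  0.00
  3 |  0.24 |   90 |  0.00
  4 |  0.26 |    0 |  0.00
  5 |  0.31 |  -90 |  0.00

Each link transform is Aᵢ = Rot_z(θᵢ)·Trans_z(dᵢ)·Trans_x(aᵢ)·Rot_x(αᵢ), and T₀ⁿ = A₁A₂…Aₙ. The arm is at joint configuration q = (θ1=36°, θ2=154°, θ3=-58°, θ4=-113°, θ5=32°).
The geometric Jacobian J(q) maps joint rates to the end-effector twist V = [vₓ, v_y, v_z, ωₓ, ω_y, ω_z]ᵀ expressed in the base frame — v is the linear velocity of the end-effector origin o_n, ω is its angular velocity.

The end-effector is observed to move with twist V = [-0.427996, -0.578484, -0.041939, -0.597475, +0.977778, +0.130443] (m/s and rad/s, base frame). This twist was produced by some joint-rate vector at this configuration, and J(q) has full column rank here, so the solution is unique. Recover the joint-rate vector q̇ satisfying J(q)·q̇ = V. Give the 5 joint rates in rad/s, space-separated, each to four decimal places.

o_n = [0.2608, 0.3854, -0.2659]
J₁: ẑ×o_n = [-0.3854, 0.2608, 0.0000], ω = ẑ
J2: z=[-0.5878, 0.8090, 0.0000] o=[0.5016, 0.3644, 0.4300] → [-0.5630, -0.4091, 0.1824, -0.5878, 0.8090, 0.0000]
J3: z=[-0.3546, -0.2577, 0.8988] o=[0.2325, 0.1690, 0.2678] → [-0.0570, -0.1639, -0.0695, -0.3546, -0.2577, 0.8988]
J4: z=[0.3052, 0.8767, 0.3718] o=[0.0204, 0.2664, 0.2121] → [-0.4633, 0.2352, -0.1744, 0.3052, 0.8767, 0.3718]
J5: z=[0.3052, 0.8767, 0.3718] o=[0.1951, 0.2868, 0.0205] → [-0.2878, 0.1119, -0.0275, 0.3052, 0.8767, 0.3718]
q̇ = J⁺·V = [-0.9900, 0.7840, 0.9670, 0.6750, 0.0010]

-0.9900 0.7840 0.9670 0.6750 0.0010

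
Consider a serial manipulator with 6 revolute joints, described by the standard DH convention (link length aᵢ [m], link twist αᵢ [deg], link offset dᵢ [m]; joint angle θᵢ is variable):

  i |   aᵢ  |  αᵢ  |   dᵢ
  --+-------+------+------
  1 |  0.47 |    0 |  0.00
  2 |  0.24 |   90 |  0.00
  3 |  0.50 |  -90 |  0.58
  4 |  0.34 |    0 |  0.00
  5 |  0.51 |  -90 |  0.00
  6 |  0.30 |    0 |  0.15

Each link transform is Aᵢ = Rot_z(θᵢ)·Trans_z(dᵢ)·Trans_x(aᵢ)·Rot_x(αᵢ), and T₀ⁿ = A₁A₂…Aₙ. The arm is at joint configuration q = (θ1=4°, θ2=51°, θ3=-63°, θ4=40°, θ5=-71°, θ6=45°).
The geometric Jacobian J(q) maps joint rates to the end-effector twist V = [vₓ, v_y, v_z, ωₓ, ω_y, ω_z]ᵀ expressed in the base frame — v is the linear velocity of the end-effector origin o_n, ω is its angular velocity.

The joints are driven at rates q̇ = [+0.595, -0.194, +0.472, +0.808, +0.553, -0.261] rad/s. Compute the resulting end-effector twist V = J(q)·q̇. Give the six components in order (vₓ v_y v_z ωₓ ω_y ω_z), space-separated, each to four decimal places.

o_n = [1.3728, 0.2694, -1.3942]
J₁: ẑ×o_n = [-0.2694, 1.3728, 0.0000], ω = ẑ
J2: z=[0.0000, 0.0000, 1.0000] o=[0.4689, 0.0328, 0.0000] → [-0.2366, 0.9040, 0.0000, 0.0000, 0.0000, 1.0000]
J3: z=[0.8192, -0.5736, 0.0000] o=[0.6065, 0.2294, 0.0000] → [0.7997, 1.1421, 0.4723, 0.8192, -0.5736, 0.0000]
J4: z=[0.5111, 0.7299, 0.4540] o=[1.2118, 0.0827, -0.4455] → [-0.7772, 0.5580, -0.0221, 0.5111, 0.7299, 0.4540]
J5: z=[0.5111, 0.7299, 0.4540] o=[1.1006, 0.3049, -0.6776] → [-0.5070, 0.4898, -0.2168, 0.5111, 0.7299, 0.4540]
J6: z=[-0.5680, 0.6832, -0.4589] o=[1.4296, 0.3168, -1.0671] → [-0.2453, -0.1598, 0.0657, -0.5680, 0.6832, -0.4589]
V = J·q̇ = [-0.5813, 1.9440, 0.0680, 1.2305, 0.5443, 1.1387]

-0.5813 1.9440 0.0680 1.2305 0.5443 1.1387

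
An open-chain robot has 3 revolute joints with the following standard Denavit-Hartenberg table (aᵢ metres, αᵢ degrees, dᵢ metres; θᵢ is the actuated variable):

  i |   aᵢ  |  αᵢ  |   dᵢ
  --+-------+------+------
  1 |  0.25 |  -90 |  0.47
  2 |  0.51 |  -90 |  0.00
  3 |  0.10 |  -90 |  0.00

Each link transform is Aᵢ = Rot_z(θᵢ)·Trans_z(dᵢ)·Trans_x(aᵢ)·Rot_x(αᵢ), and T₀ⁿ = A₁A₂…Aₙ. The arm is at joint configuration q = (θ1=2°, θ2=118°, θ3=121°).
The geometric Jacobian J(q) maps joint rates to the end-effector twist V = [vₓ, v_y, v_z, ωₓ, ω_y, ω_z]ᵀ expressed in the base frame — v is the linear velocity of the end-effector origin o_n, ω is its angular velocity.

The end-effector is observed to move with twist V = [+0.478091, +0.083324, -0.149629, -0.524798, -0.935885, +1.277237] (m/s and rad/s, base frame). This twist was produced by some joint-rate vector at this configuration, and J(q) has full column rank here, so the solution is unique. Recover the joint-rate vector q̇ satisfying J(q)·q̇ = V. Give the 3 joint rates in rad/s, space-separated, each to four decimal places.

o_n = [0.0377, -0.0845, 0.0652]
J₁: ẑ×o_n = [0.0845, 0.0377, -0.0000], ω = ẑ
J2: z=[-0.0349, 0.9994, 0.0000] o=[0.2498, 0.0087, 0.4700] → [-0.4046, -0.0141, 0.2153, -0.0349, 0.9994, 0.0000]
J3: z=[-0.8824, -0.0308, 0.4695] o=[0.0106, 0.0004, 0.0197] → [0.0384, 0.0529, 0.0757, -0.8824, -0.0308, 0.4695]
q̇ = J⁺·V = [0.9810, -0.9170, 0.6310]

0.9810 -0.9170 0.6310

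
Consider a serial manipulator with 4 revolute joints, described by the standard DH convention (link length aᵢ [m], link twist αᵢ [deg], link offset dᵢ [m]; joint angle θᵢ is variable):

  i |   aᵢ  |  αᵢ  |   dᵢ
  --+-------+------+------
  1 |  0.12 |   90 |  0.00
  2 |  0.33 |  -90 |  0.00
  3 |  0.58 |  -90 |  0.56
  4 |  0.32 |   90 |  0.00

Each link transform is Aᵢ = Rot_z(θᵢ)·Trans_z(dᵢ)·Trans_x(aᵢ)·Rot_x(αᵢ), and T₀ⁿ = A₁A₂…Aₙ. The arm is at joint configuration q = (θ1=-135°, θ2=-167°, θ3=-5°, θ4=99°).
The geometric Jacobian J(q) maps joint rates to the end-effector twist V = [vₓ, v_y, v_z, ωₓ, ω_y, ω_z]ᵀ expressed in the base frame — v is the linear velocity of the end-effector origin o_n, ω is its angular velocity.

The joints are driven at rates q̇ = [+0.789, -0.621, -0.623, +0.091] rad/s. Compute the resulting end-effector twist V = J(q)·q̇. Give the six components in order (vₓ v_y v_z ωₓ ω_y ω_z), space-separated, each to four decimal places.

o_n = [0.4348, 0.5001, -0.4307]
J₁: ẑ×o_n = [-0.5001, 0.4348, 0.0000], ω = ẑ
J2: z=[-0.7071, 0.7071, 0.0000] o=[-0.0849, -0.0849, 0.0000] → [-0.3045, -0.3045, -0.7811, -0.7071, 0.7071, 0.0000]
J3: z=[-0.1591, -0.1591, -0.9744] o=[0.1425, 0.1425, -0.0742] → [0.4051, -0.3415, -0.0104, -0.1591, -0.1591, -0.9744]
J4: z=[0.7645, -0.6444, -0.0196] o=[0.4158, 0.4873, -0.7499] → [-0.2054, -0.2444, 0.0221, 0.7645, -0.6444, -0.0196]
V = J·q̇ = [-0.4765, 0.7227, 0.4935, 0.6078, -0.3987, 1.3942]

-0.4765 0.7227 0.4935 0.6078 -0.3987 1.3942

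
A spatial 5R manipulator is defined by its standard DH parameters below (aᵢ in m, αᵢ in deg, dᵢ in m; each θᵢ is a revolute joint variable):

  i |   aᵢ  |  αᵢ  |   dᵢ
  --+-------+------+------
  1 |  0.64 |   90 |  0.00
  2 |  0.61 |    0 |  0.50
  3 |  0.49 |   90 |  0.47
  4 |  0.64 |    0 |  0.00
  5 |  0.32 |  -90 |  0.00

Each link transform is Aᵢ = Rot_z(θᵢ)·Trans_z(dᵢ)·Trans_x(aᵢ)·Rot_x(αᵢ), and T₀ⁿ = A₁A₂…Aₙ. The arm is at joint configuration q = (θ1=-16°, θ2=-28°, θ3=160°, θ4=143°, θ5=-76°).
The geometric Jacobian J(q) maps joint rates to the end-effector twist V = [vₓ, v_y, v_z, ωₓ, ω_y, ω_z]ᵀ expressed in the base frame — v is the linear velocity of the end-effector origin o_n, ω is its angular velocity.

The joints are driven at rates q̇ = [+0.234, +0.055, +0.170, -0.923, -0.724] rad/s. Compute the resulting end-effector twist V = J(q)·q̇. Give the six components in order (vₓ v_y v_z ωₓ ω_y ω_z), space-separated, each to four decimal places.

-0.1729 0.0430 0.6387 -1.2386 0.1211 -0.8681

o_n = [0.6114, -1.8915, -0.2092]
J₁: ẑ×o_n = [1.8915, 0.6114, -0.0000], ω = ẑ
J2: z=[-0.2756, -0.9613, 0.0000] o=[0.6152, -0.1764, 0.0000] → [0.2011, -0.0577, 0.4691, -0.2756, -0.9613, 0.0000]
J3: z=[-0.2756, -0.9613, 0.0000] o=[0.9951, -0.8055, -0.2864] → [-0.0742, 0.0213, -0.0695, -0.2756, -0.9613, 0.0000]
J4: z=[0.7144, -0.2048, 0.6691] o=[0.5504, -1.1669, 0.0778] → [0.5436, 0.2458, -0.5051, 0.7144, -0.2048, 0.6691]
J5: z=[0.7144, -0.2048, 0.6691] o=[0.7730, -1.6314, -0.3021] → [0.1550, -0.1745, -0.2189, 0.7144, -0.2048, 0.6691]
V = J·q̇ = [-0.1729, 0.0430, 0.6387, -1.2386, 0.1211, -0.8681]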